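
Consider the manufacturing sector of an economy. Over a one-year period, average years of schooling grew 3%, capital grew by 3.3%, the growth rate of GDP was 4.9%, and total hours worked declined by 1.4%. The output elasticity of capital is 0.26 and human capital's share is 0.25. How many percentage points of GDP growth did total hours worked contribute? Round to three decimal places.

Labor's share = 1 − 0.26 − 0.25 = 0.49.
Contribution = share × growth = 0.49 × (-1.4) = -0.686 pp.

-0.686 pp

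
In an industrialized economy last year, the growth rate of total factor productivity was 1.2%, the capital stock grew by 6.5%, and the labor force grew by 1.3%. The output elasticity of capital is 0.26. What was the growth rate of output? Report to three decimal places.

3.852%

Labor's share = 1 − 0.26 = 0.74.
The capital stock: 0.26 × 6.5 = 1.69 pp.
The labor force: 0.74 × 1.3 = 0.962 pp.
Output growth = 1.2 + 2.652 = 3.852%.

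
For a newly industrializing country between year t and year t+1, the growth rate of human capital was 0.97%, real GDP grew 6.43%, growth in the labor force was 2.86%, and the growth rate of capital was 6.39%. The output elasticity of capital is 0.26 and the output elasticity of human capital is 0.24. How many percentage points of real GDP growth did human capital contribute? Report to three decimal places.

0.233 percentage points

Contribution = share × growth = 0.24 × 0.97 = 0.2328 pp.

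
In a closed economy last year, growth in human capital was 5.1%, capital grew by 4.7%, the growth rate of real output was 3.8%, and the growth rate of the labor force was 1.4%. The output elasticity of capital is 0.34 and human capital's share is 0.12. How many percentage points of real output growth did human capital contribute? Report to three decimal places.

0.612 percentage points

Contribution = share × growth = 0.12 × 5.1 = 0.612 pp.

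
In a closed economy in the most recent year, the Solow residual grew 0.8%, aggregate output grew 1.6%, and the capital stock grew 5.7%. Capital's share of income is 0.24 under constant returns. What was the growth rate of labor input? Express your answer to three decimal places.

Labor's share = 1 − 0.24 = 0.76.
gY = gA + 0.24×5.7 + 0.76×g.
0.76×g = 1.6 − 0.8 − 1.368 = -0.568.
g = -0.568 / 0.76 = -0.74737%.

-0.747%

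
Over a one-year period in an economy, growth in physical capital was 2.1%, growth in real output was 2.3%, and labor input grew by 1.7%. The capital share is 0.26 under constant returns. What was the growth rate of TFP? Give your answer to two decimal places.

Labor's share = 1 − 0.26 = 0.74.
Physical capital: 0.26 × 2.1 = 0.546 pp.
Labor input: 0.74 × 1.7 = 1.258 pp.
TFP growth = 2.3 − 1.804 = 0.496%.

0.50%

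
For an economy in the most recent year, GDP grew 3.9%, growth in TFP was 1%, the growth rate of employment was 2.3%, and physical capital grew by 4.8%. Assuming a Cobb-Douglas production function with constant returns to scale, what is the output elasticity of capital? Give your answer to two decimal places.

gY = gA + α·gK + (1−α)·gL, so gY − gA − gL = α(gK − gL).
3.9 − 1 − 2.3 = α × (4.8 − 2.3).
0.6 = 2.5 α, so α = 0.24.

0.24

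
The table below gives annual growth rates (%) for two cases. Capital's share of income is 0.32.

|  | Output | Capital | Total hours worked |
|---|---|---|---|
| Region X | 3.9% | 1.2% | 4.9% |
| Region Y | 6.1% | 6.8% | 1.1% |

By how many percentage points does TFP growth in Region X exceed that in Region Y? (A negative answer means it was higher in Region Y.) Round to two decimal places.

-2.99 percentage points

Labor's share = 1 − 0.32 = 0.68.
Region X: TFP = 3.9 − 0.384 − 3.332 = 0.184%.
Region Y: TFP = 6.1 − 2.176 − 0.748 = 3.176%.
Difference = 0.184 − (3.176) = -2.992 pp.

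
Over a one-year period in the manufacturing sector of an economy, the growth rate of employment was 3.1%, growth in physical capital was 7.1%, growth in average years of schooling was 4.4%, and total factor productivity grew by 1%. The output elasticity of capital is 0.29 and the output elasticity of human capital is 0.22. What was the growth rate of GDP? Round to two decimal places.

Labor's share = 1 − 0.29 − 0.22 = 0.49.
Physical capital: 0.29 × 7.1 = 2.059 pp.
Average years of schooling: 0.22 × 4.4 = 0.968 pp.
Employment: 0.49 × 3.1 = 1.519 pp.
Output growth = 1 + 4.546 = 5.546%.

5.55%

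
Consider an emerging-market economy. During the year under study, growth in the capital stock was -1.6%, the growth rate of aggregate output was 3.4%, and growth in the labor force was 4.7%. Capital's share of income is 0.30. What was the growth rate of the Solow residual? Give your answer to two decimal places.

The Solow residual grew 0.59%.

Labor's share = 1 − 0.3 = 0.7.
The capital stock: 0.3 × (-1.6) = -0.48 pp.
The labor force: 0.7 × 4.7 = 3.29 pp.
TFP growth = 3.4 − 2.81 = 0.59%.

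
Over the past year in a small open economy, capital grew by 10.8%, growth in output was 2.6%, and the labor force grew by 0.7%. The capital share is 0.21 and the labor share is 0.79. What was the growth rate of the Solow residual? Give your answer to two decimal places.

Labor's share = 1 − 0.21 = 0.79.
Capital: 0.21 × 10.8 = 2.268 pp.
The labor force: 0.79 × 0.7 = 0.553 pp.
TFP growth = 2.6 − 2.821 = -0.221%.

-0.22%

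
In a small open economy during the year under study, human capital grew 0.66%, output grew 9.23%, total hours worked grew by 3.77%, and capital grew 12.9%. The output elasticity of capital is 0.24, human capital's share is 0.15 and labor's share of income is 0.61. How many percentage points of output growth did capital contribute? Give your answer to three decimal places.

Contribution = share × growth = 0.24 × 12.9 = 3.096 pp.

3.096 percentage points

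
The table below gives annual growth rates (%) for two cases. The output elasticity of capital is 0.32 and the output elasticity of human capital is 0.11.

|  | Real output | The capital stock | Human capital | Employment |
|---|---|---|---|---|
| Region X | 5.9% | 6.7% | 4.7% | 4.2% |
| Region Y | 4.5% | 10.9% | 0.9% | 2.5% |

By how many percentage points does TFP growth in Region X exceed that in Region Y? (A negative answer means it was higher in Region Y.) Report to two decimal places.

1.36 percentage points

Labor's share = 1 − 0.32 − 0.11 = 0.57.
Region X: TFP = 5.9 − 2.144 − 0.517 − 2.394 = 0.845%.
Region Y: TFP = 4.5 − 3.488 − 0.099 − 1.425 = -0.512%.
Difference = 0.845 − (-0.512) = 1.357 pp.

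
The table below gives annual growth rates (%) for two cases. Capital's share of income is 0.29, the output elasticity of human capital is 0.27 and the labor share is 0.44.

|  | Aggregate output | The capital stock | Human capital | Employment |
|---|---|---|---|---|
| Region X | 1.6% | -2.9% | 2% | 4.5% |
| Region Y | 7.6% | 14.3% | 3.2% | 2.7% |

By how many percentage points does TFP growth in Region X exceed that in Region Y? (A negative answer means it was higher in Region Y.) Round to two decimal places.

Labor's share = 1 − 0.29 − 0.27 = 0.44.
Region X: TFP = 1.6 + 0.841 − 0.54 − 1.98 = -0.079%.
Region Y: TFP = 7.6 − 4.147 − 0.864 − 1.188 = 1.401%.
Difference = -0.079 − (1.401) = -1.48 pp.

-1.48 percentage points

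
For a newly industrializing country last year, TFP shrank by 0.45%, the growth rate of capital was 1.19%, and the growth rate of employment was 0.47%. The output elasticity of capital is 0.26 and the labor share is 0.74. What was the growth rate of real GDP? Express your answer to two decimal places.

0.21%

Labor's share = 1 − 0.26 = 0.74.
Capital: 0.26 × 1.19 = 0.3094 pp.
Employment: 0.74 × 0.47 = 0.3478 pp.
Output growth = -0.45 + 0.6572 = 0.2072%.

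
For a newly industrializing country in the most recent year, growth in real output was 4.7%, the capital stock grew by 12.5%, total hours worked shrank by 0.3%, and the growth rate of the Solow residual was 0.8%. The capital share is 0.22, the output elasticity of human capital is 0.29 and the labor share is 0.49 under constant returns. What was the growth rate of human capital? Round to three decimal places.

Human capital growth was 4.472%.

Labor's share = 1 − 0.22 − 0.29 = 0.49.
gY = gA + 0.22×12.5 + 0.49×(-0.3) + 0.29×g.
0.29×g = 4.7 − 0.8 − 2.603 = 1.297.
g = 1.297 / 0.29 = 4.47241%.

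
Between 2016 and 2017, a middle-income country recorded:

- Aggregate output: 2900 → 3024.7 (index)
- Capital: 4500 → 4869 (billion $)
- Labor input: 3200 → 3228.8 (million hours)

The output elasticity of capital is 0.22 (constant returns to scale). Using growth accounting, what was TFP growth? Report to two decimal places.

Aggregate output growth = (3024.7 − 2900) / 2900 = 4.3%.
Capital growth = (4869 − 4500) / 4500 = 8.2%.
Labor input growth = (3228.8 − 3200) / 3200 = 0.9%.
Labor's share = 1 − 0.22 = 0.78.
Capital: 0.22 × 8.2 = 1.804 pp.
Labor input: 0.78 × 0.9 = 0.702 pp.
TFP growth = 4.3 − 2.506 = 1.794%.

TFP grew 1.79%.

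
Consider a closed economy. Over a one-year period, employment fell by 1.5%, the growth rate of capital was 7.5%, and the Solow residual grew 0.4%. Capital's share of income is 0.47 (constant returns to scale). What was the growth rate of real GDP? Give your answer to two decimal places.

Labor's share = 1 − 0.47 = 0.53.
Capital: 0.47 × 7.5 = 3.525 pp.
Employment: 0.53 × (-1.5) = -0.795 pp.
Output growth = 0.4 + 2.73 = 3.13%.

Real GDP grew 3.13%.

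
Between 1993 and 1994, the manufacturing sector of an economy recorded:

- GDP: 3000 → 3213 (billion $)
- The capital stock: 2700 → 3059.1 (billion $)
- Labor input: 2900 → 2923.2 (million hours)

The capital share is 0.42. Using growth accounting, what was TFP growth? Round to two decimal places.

1.05%

GDP growth = (3213 − 3000) / 3000 = 7.1%.
The capital stock growth = (3059.1 − 2700) / 2700 = 13.3%.
Labor input growth = (2923.2 − 2900) / 2900 = 0.8%.
Labor's share = 1 − 0.42 = 0.58.
The capital stock: 0.42 × 13.3 = 5.586 pp.
Labor input: 0.58 × 0.8 = 0.464 pp.
TFP growth = 7.1 − 6.05 = 1.05%.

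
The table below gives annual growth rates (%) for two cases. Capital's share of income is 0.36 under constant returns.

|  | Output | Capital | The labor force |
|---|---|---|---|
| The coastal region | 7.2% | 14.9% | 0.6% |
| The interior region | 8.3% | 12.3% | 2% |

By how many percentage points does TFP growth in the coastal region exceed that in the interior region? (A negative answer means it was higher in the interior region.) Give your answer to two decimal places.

-1.14 percentage points

Labor's share = 1 − 0.36 = 0.64.
The coastal region: TFP = 7.2 − 5.364 − 0.384 = 1.452%.
The interior region: TFP = 8.3 − 4.428 − 1.28 = 2.592%.
Difference = 1.452 − (2.592) = -1.14 pp.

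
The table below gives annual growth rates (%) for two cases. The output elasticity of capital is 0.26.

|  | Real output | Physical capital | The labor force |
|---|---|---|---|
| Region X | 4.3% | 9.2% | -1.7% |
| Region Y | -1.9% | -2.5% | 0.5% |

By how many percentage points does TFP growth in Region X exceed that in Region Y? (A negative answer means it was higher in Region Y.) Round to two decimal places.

4.79 percentage points

Labor's share = 1 − 0.26 = 0.74.
Region X: TFP = 4.3 − 2.392 + 1.258 = 3.166%.
Region Y: TFP = -1.9 + 0.65 − 0.37 = -1.62%.
Difference = 3.166 − (-1.62) = 4.786 pp.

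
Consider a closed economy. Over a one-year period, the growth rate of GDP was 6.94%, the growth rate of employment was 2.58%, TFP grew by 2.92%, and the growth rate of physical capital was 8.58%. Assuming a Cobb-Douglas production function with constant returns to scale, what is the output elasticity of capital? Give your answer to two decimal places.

α = 0.24

gY = gA + α·gK + (1−α)·gL, so gY − gA − gL = α(gK − gL).
6.94 − 2.92 − 2.58 = α × (8.58 − 2.58).
1.44 = 6 α, so α = 0.24.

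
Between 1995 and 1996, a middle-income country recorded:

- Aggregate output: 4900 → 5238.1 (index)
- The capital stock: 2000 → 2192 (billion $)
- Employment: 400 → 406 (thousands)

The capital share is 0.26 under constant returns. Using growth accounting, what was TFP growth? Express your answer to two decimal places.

Aggregate output growth = (5238.1 − 4900) / 4900 = 6.9%.
The capital stock growth = (2192 − 2000) / 2000 = 9.6%.
Employment growth = (406 − 400) / 400 = 1.5%.
Labor's share = 1 − 0.26 = 0.74.
The capital stock: 0.26 × 9.6 = 2.496 pp.
Employment: 0.74 × 1.5 = 1.11 pp.
TFP growth = 6.9 − 3.606 = 3.294%.

3.29%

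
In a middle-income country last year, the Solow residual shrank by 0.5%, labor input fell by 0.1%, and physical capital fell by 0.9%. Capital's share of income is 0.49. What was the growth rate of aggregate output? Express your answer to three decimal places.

-0.992%

Labor's share = 1 − 0.49 = 0.51.
Physical capital: 0.49 × (-0.9) = -0.441 pp.
Labor input: 0.51 × (-0.1) = -0.051 pp.
Output growth = -0.5 + (-0.492) = -0.992%.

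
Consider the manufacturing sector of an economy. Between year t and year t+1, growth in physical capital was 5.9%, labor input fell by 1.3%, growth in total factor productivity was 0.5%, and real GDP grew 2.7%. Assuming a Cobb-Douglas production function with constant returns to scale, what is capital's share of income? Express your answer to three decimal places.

0.486

gY = gA + α·gK + (1−α)·gL, so gY − gA − gL = α(gK − gL).
2.7 − 0.5 + 1.3 = α × (5.9 − (-1.3)).
3.5 = 7.2 α, so α = 0.48611.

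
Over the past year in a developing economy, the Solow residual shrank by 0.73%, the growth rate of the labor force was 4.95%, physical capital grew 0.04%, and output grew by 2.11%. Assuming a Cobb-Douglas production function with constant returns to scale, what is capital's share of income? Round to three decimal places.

Capital's share of income is 0.430.

gY = gA + α·gK + (1−α)·gL, so gY − gA − gL = α(gK − gL).
2.11 + 0.73 − 4.95 = α × (0.04 − 4.95).
-2.11 = -4.91 α, so α = 0.42974.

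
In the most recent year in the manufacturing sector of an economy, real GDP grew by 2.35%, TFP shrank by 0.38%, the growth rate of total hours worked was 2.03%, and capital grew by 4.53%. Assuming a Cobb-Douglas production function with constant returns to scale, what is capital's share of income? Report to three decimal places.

gY = gA + α·gK + (1−α)·gL, so gY − gA − gL = α(gK − gL).
2.35 + 0.38 − 2.03 = α × (4.53 − 2.03).
0.7 = 2.5 α, so α = 0.28.

0.280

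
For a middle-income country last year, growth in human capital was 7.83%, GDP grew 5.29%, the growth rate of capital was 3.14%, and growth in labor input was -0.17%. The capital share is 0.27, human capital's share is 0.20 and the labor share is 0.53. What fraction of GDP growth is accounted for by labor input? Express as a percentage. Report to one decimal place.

Labor input accounted for -1.7% of growth.

Labor's share = 1 − 0.27 − 0.2 = 0.53.
Labor input contributed 0.53 × (-0.17) = -0.0901 pp.
Share of growth = -0.0901 / 5.29 × 100 = -1.703%.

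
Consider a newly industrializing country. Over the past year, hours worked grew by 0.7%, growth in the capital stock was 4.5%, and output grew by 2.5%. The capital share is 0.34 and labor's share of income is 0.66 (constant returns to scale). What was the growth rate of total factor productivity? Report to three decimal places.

Total factor productivity grew 0.508%.

Labor's share = 1 − 0.34 = 0.66.
The capital stock: 0.34 × 4.5 = 1.53 pp.
Hours worked: 0.66 × 0.7 = 0.462 pp.
TFP growth = 2.5 − 1.992 = 0.508%.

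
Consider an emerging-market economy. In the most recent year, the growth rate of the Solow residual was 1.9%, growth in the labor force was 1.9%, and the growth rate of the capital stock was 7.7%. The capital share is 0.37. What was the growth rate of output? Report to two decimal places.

Labor's share = 1 − 0.37 = 0.63.
The capital stock: 0.37 × 7.7 = 2.849 pp.
The labor force: 0.63 × 1.9 = 1.197 pp.
Output growth = 1.9 + 4.046 = 5.946%.

Output growth was 5.95%.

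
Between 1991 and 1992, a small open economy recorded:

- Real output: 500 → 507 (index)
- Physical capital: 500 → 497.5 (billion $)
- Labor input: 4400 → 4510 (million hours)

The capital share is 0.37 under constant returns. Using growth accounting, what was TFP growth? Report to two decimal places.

0.01%

Real output growth = (507 − 500) / 500 = 1.4%.
Physical capital growth = (497.5 − 500) / 500 = -0.5%.
Labor input growth = (4510 − 4400) / 4400 = 2.5%.
Labor's share = 1 − 0.37 = 0.63.
Physical capital: 0.37 × (-0.5) = -0.185 pp.
Labor input: 0.63 × 2.5 = 1.575 pp.
TFP growth = 1.4 − 1.39 = 0.01%.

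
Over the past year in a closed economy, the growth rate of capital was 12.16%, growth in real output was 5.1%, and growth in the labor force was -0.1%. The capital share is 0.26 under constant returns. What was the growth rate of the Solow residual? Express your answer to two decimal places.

Labor's share = 1 − 0.26 = 0.74.
Capital: 0.26 × 12.16 = 3.1616 pp.
The labor force: 0.74 × (-0.1) = -0.074 pp.
TFP growth = 5.1 − 3.0876 = 2.0124%.

2.01%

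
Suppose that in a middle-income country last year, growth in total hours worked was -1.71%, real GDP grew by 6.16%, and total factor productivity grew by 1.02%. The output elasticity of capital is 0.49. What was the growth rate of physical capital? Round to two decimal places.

Labor's share = 1 − 0.49 = 0.51.
gY = gA + 0.51×(-1.71) + 0.49×g.
0.49×g = 6.16 − 1.02 + 0.8721 = 6.0121.
g = 6.0121 / 0.49 = 12.2696%.

Physical capital grew 12.27%.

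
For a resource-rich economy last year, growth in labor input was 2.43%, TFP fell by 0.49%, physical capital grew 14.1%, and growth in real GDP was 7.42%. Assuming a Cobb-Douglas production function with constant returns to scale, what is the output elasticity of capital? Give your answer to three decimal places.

α = 0.470

gY = gA + α·gK + (1−α)·gL, so gY − gA − gL = α(gK − gL).
7.42 + 0.49 − 2.43 = α × (14.1 − 2.43).
5.48 = 11.67 α, so α = 0.46958.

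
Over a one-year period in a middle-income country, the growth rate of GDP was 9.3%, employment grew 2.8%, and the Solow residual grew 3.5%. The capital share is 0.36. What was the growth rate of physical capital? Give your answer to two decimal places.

Physical capital growth was 11.13%.

Labor's share = 1 − 0.36 = 0.64.
gY = gA + 0.64×2.8 + 0.36×g.
0.36×g = 9.3 − 3.5 − 1.792 = 4.008.
g = 4.008 / 0.36 = 11.1333%.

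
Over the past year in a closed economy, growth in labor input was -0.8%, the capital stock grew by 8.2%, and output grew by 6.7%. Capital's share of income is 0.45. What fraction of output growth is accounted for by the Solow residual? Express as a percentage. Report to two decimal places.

The Solow residual accounted for 51.49% of growth.

Labor's share = 1 − 0.45 = 0.55.
The capital stock: 0.45 × 8.2 = 3.69 pp.
Labor input: 0.55 × (-0.8) = -0.44 pp.
TFP growth = 6.7 − 3.25 = 3.45%.
TFP share of growth = 3.45 / 6.7 × 100 = 51.4925%.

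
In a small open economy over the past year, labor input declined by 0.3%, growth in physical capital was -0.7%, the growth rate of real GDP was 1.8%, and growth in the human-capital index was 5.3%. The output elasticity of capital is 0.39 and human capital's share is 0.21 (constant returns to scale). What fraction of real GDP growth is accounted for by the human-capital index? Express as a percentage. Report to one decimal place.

The human-capital index accounted for 61.8% of growth.

The human-capital index contributed 0.21 × 5.3 = 1.113 pp.
Share of growth = 1.113 / 1.8 × 100 = 61.833%.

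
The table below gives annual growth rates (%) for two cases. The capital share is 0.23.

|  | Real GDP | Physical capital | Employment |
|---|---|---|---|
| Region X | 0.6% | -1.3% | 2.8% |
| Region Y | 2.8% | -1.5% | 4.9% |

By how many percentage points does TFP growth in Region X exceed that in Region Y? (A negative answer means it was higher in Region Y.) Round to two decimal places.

Labor's share = 1 − 0.23 = 0.77.
Region X: TFP = 0.6 + 0.299 − 2.156 = -1.257%.
Region Y: TFP = 2.8 + 0.345 − 3.773 = -0.628%.
Difference = -1.257 − (-0.628) = -0.629 pp.

-0.63 percentage points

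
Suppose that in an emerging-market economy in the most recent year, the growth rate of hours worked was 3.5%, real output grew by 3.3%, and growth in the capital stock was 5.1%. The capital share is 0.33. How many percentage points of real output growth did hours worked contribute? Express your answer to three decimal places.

Labor's share = 1 − 0.33 = 0.67.
Contribution = share × growth = 0.67 × 3.5 = 2.345 pp.

2.345 percentage points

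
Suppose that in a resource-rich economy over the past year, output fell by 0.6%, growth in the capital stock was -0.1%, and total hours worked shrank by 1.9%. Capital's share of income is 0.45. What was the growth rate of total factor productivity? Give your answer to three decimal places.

Total factor productivity growth was 0.490%.

Labor's share = 1 − 0.45 = 0.55.
The capital stock: 0.45 × (-0.1) = -0.045 pp.
Total hours worked: 0.55 × (-1.9) = -1.045 pp.
TFP growth = -0.6 + 1.09 = 0.49%.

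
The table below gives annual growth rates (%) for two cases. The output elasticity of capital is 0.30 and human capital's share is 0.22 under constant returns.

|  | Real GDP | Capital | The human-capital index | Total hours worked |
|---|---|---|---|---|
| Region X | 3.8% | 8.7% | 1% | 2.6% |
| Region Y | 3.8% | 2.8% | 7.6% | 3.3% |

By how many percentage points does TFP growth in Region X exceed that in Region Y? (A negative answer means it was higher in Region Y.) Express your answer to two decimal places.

0.02 percentage points

Labor's share = 1 − 0.3 − 0.22 = 0.48.
Region X: TFP = 3.8 − 2.61 − 0.22 − 1.248 = -0.278%.
Region Y: TFP = 3.8 − 0.84 − 1.672 − 1.584 = -0.296%.
Difference = -0.278 − (-0.296) = 0.018 pp.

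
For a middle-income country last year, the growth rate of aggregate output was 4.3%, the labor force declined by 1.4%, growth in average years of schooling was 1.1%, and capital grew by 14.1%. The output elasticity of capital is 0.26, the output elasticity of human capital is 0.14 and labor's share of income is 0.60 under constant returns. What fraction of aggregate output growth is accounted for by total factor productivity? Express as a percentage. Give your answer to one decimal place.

Total factor productivity accounted for 30.7% of growth.

Labor's share = 1 − 0.26 − 0.14 = 0.6.
Capital: 0.26 × 14.1 = 3.666 pp.
Average years of schooling: 0.14 × 1.1 = 0.154 pp.
The labor force: 0.6 × (-1.4) = -0.84 pp.
TFP growth = 4.3 − 2.98 = 1.32%.
TFP share of growth = 1.32 / 4.3 × 100 = 30.698%.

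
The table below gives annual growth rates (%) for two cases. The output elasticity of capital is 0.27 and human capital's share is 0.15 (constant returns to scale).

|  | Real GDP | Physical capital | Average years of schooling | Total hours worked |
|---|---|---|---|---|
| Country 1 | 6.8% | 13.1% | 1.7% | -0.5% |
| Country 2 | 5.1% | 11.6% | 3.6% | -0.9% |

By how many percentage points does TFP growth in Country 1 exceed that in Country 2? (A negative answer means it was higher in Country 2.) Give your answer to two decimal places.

Labor's share = 1 − 0.27 − 0.15 = 0.58.
Country 1: TFP = 6.8 − 3.537 − 0.255 + 0.29 = 3.298%.
Country 2: TFP = 5.1 − 3.132 − 0.54 + 0.522 = 1.95%.
Difference = 3.298 − (1.95) = 1.348 pp.

1.35 percentage points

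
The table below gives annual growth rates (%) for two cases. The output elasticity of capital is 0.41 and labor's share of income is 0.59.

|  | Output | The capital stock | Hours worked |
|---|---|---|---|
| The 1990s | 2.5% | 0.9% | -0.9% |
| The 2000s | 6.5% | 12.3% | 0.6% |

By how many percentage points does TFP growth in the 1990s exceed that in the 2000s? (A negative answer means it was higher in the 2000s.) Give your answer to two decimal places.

1.56 percentage points

Labor's share = 1 − 0.41 = 0.59.
The 1990s: TFP = 2.5 − 0.369 + 0.531 = 2.662%.
The 2000s: TFP = 6.5 − 5.043 − 0.354 = 1.103%.
Difference = 2.662 − (1.103) = 1.559 pp.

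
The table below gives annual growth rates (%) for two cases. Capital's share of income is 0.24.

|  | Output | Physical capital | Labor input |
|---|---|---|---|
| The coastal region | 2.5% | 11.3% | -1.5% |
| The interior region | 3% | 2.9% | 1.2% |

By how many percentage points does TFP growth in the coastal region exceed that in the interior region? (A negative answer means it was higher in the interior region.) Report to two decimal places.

-0.46 percentage points

Labor's share = 1 − 0.24 = 0.76.
The coastal region: TFP = 2.5 − 2.712 + 1.14 = 0.928%.
The interior region: TFP = 3 − 0.696 − 0.912 = 1.392%.
Difference = 0.928 − (1.392) = -0.464 pp.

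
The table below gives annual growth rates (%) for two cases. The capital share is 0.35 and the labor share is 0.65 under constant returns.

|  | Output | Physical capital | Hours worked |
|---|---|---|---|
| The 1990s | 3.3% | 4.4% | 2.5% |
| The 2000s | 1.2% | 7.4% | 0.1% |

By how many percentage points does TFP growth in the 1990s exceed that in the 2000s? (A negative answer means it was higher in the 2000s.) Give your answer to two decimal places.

1.59 percentage points

Labor's share = 1 − 0.35 = 0.65.
The 1990s: TFP = 3.3 − 1.54 − 1.625 = 0.135%.
The 2000s: TFP = 1.2 − 2.59 − 0.065 = -1.455%.
Difference = 0.135 − (-1.455) = 1.59 pp.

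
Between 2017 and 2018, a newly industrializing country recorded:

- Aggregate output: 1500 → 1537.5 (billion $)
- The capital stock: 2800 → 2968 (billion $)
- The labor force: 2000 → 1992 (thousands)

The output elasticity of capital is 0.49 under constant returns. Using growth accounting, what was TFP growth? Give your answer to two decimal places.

Aggregate output growth = (1537.5 − 1500) / 1500 = 2.5%.
The capital stock growth = (2968 − 2800) / 2800 = 6%.
The labor force growth = (1992 − 2000) / 2000 = -0.4%.
Labor's share = 1 − 0.49 = 0.51.
The capital stock: 0.49 × 6 = 2.94 pp.
The labor force: 0.51 × (-0.4) = -0.204 pp.
TFP growth = 2.5 − 2.736 = -0.236%.

-0.24%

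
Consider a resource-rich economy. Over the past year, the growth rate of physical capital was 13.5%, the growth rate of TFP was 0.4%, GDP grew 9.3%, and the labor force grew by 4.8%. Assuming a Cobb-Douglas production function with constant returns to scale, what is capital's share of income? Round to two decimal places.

α = 0.47

gY = gA + α·gK + (1−α)·gL, so gY − gA − gL = α(gK − gL).
9.3 − 0.4 − 4.8 = α × (13.5 − 4.8).
4.1 = 8.7 α, so α = 0.4713.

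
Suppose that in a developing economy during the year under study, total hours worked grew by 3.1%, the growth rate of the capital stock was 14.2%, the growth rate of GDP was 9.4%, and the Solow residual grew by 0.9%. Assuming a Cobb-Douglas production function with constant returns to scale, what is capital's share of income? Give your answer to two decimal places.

0.49

gY = gA + α·gK + (1−α)·gL, so gY − gA − gL = α(gK − gL).
9.4 − 0.9 − 3.1 = α × (14.2 − 3.1).
5.4 = 11.1 α, so α = 0.4865.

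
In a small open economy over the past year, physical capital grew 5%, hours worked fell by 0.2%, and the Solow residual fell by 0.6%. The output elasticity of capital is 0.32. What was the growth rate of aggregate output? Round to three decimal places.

Labor's share = 1 − 0.32 = 0.68.
Physical capital: 0.32 × 5 = 1.6 pp.
Hours worked: 0.68 × (-0.2) = -0.136 pp.
Output growth = -0.6 + 1.464 = 0.864%.

0.864%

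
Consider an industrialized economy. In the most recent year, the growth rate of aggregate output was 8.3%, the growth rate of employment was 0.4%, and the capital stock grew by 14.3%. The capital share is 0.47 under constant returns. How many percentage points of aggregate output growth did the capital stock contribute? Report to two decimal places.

Contribution = share × growth = 0.47 × 14.3 = 6.721 pp.

6.72 percentage points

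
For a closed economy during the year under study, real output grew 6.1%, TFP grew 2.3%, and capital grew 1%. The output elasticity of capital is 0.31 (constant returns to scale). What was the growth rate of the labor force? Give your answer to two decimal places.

The labor force growth was 5.06%.

Labor's share = 1 − 0.31 = 0.69.
gY = gA + 0.31×1 + 0.69×g.
0.69×g = 6.1 − 2.3 − 0.31 = 3.49.
g = 3.49 / 0.69 = 5.058%.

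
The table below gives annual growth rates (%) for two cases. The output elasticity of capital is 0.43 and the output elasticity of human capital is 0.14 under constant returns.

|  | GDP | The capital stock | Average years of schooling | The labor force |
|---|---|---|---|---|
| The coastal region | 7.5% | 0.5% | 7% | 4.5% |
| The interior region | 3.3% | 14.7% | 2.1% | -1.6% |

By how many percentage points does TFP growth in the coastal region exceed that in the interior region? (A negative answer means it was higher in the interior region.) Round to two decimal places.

7.00 percentage points

Labor's share = 1 − 0.43 − 0.14 = 0.43.
The coastal region: TFP = 7.5 − 0.215 − 0.98 − 1.935 = 4.37%.
The interior region: TFP = 3.3 − 6.321 − 0.294 + 0.688 = -2.627%.
Difference = 4.37 − (-2.627) = 6.997 pp.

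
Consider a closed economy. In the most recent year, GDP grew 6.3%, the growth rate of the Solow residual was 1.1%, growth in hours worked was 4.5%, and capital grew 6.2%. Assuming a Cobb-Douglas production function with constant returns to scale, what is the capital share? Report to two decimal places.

The capital share is 0.41.

gY = gA + α·gK + (1−α)·gL, so gY − gA − gL = α(gK − gL).
6.3 − 1.1 − 4.5 = α × (6.2 − 4.5).
0.7 = 1.7 α, so α = 0.4118.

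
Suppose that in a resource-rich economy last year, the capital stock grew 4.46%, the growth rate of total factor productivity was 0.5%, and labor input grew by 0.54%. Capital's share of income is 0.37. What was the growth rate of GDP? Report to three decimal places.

Labor's share = 1 − 0.37 = 0.63.
The capital stock: 0.37 × 4.46 = 1.6502 pp.
Labor input: 0.63 × 0.54 = 0.3402 pp.
Output growth = 0.5 + 1.9904 = 2.4904%.

GDP growth was 2.490%.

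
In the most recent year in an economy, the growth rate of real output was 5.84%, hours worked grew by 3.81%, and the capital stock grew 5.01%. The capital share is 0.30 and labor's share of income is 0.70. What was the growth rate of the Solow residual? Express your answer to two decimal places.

The Solow residual growth was 1.67%.

Labor's share = 1 − 0.3 = 0.7.
The capital stock: 0.3 × 5.01 = 1.503 pp.
Hours worked: 0.7 × 3.81 = 2.667 pp.
TFP growth = 5.84 − 4.17 = 1.67%.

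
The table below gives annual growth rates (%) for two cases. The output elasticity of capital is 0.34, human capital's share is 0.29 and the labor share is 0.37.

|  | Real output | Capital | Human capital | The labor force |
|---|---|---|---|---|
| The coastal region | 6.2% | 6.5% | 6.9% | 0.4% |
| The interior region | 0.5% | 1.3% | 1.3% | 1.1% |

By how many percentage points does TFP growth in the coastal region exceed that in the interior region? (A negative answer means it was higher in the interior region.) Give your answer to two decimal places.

2.57 percentage points

Labor's share = 1 − 0.34 − 0.29 = 0.37.
The coastal region: TFP = 6.2 − 2.21 − 2.001 − 0.148 = 1.841%.
The interior region: TFP = 0.5 − 0.442 − 0.377 − 0.407 = -0.726%.
Difference = 1.841 − (-0.726) = 2.567 pp.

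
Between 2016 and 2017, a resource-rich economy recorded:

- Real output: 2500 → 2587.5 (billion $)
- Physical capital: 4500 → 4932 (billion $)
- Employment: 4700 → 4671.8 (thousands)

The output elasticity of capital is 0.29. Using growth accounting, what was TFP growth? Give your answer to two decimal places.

1.14%

Real output growth = (2587.5 − 2500) / 2500 = 3.5%.
Physical capital growth = (4932 − 4500) / 4500 = 9.6%.
Employment growth = (4671.8 − 4700) / 4700 = -0.6%.
Labor's share = 1 − 0.29 = 0.71.
Physical capital: 0.29 × 9.6 = 2.784 pp.
Employment: 0.71 × (-0.6) = -0.426 pp.
TFP growth = 3.5 − 2.358 = 1.142%.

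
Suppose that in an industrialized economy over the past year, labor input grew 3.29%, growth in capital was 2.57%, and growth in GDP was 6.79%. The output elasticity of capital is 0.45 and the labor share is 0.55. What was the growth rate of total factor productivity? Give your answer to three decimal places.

Labor's share = 1 − 0.45 = 0.55.
Capital: 0.45 × 2.57 = 1.1565 pp.
Labor input: 0.55 × 3.29 = 1.8095 pp.
TFP growth = 6.79 − 2.966 = 3.824%.

Total factor productivity growth was 3.824%.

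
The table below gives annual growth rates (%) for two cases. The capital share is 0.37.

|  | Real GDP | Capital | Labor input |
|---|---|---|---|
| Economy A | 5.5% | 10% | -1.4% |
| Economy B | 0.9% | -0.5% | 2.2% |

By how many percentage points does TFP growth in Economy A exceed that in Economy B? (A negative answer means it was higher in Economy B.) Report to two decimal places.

Labor's share = 1 − 0.37 = 0.63.
Economy A: TFP = 5.5 − 3.7 + 0.882 = 2.682%.
Economy B: TFP = 0.9 + 0.185 − 1.386 = -0.301%.
Difference = 2.682 − (-0.301) = 2.983 pp.

2.98 percentage points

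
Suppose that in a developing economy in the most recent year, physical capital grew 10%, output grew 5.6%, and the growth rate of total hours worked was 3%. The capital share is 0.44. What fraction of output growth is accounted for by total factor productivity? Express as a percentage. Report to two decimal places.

-8.57%

Labor's share = 1 − 0.44 = 0.56.
Physical capital: 0.44 × 10 = 4.4 pp.
Total hours worked: 0.56 × 3 = 1.68 pp.
TFP growth = 5.6 − 6.08 = -0.48%.
TFP share of growth = -0.48 / 5.6 × 100 = -8.5714%.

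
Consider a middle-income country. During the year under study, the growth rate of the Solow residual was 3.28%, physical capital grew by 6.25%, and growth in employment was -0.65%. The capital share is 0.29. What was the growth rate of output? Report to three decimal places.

Labor's share = 1 − 0.29 = 0.71.
Physical capital: 0.29 × 6.25 = 1.8125 pp.
Employment: 0.71 × (-0.65) = -0.4615 pp.
Output growth = 3.28 + 1.351 = 4.631%.

Output grew 4.631%.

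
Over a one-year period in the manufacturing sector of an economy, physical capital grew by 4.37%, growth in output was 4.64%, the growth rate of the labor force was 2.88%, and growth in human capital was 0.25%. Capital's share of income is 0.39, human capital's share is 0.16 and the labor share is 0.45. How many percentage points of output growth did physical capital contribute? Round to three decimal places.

1.704 percentage points

Contribution = share × growth = 0.39 × 4.37 = 1.7043 pp.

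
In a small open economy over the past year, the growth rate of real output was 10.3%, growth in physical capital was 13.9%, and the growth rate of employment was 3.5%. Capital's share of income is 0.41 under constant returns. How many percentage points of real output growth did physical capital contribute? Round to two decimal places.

5.70

Contribution = share × growth = 0.41 × 13.9 = 5.699 pp.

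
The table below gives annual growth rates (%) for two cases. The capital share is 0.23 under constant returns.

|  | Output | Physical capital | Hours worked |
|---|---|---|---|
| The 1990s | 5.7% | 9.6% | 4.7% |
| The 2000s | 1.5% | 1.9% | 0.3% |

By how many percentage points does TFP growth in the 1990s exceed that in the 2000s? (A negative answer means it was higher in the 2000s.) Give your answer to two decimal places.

Labor's share = 1 − 0.23 = 0.77.
The 1990s: TFP = 5.7 − 2.208 − 3.619 = -0.127%.
The 2000s: TFP = 1.5 − 0.437 − 0.231 = 0.832%.
Difference = -0.127 − (0.832) = -0.959 pp.

-0.96 percentage points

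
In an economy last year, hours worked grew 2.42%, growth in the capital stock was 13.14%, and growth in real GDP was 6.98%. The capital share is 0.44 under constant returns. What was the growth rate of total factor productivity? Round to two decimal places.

Labor's share = 1 − 0.44 = 0.56.
The capital stock: 0.44 × 13.14 = 5.7816 pp.
Hours worked: 0.56 × 2.42 = 1.3552 pp.
TFP growth = 6.98 − 7.1368 = -0.1568%.

-0.16%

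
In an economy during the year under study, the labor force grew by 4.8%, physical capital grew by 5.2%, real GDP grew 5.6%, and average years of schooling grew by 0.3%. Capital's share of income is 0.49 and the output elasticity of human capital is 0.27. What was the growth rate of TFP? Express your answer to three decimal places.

Labor's share = 1 − 0.49 − 0.27 = 0.24.
Physical capital: 0.49 × 5.2 = 2.548 pp.
Average years of schooling: 0.27 × 0.3 = 0.081 pp.
The labor force: 0.24 × 4.8 = 1.152 pp.
TFP growth = 5.6 − 3.781 = 1.819%.

1.819%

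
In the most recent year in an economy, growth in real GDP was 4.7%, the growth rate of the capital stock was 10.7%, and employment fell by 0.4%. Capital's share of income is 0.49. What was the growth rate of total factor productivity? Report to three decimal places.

-0.339%

Labor's share = 1 − 0.49 = 0.51.
The capital stock: 0.49 × 10.7 = 5.243 pp.
Employment: 0.51 × (-0.4) = -0.204 pp.
TFP growth = 4.7 − 5.039 = -0.339%.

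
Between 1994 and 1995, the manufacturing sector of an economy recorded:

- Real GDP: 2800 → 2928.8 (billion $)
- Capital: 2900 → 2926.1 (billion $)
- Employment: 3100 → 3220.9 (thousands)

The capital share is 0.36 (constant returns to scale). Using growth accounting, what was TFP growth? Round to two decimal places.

1.78%

Real GDP growth = (2928.8 − 2800) / 2800 = 4.6%.
Capital growth = (2926.1 − 2900) / 2900 = 0.9%.
Employment growth = (3220.9 − 3100) / 3100 = 3.9%.
Labor's share = 1 − 0.36 = 0.64.
Capital: 0.36 × 0.9 = 0.324 pp.
Employment: 0.64 × 3.9 = 2.496 pp.
TFP growth = 4.6 − 2.82 = 1.78%.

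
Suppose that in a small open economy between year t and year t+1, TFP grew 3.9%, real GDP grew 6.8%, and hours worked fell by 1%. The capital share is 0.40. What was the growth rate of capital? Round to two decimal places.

8.75%

Labor's share = 1 − 0.4 = 0.6.
gY = gA + 0.6×(-1) + 0.4×g.
0.4×g = 6.8 − 3.9 + 0.6 = 3.5.
g = 3.5 / 0.4 = 8.75%.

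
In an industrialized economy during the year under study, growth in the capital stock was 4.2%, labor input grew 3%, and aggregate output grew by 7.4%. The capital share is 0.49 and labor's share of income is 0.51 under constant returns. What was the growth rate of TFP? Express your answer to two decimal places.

Labor's share = 1 − 0.49 = 0.51.
The capital stock: 0.49 × 4.2 = 2.058 pp.
Labor input: 0.51 × 3 = 1.53 pp.
TFP growth = 7.4 − 3.588 = 3.812%.

3.81%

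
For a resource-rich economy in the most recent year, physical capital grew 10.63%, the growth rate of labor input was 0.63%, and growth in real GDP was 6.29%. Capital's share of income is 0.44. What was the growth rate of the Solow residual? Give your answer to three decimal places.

Labor's share = 1 − 0.44 = 0.56.
Physical capital: 0.44 × 10.63 = 4.6772 pp.
Labor input: 0.56 × 0.63 = 0.3528 pp.
TFP growth = 6.29 − 5.03 = 1.26%.

1.260%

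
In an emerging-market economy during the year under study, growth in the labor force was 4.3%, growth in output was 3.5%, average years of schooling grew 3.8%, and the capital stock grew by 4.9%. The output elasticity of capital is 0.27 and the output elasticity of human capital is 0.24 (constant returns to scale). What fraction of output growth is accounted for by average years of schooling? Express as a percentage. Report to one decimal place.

Average years of schooling contributed 0.24 × 3.8 = 0.912 pp.
Share of growth = 0.912 / 3.5 × 100 = 26.057%.

26.1%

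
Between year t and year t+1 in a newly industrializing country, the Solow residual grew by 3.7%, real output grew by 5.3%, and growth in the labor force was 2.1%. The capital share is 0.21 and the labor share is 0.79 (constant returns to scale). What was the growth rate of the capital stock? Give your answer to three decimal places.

-0.281%

Labor's share = 1 − 0.21 = 0.79.
gY = gA + 0.79×2.1 + 0.21×g.
0.21×g = 5.3 − 3.7 − 1.659 = -0.059.
g = -0.059 / 0.21 = -0.28095%.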